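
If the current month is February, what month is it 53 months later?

53 = 4·12 + 5, so 53 mod 12 = 5.
February + 5 months → July.

July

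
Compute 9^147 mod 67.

62

Successive squares of 9 mod 67: 9^1≡9, 9^2≡14, 9^4≡62, 9^8≡25, 9^16≡22, 9^32≡15, 9^64≡24, 9^128≡40.
147 = 1 + 2 + 16 + 128, so 9^147 ≡ 9·14·22·40 ≡ 62 (mod 67).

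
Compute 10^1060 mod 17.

Successive squares of 10 mod 17: 10^1≡10, 10^2≡15, 10^4≡4, 10^8≡16, 10^16≡1, 10^32≡1, 10^64≡1, 10^128≡1, 10^256≡1, 10^512≡1, 10^1024≡1.
Since 1060 = 4 + 32 + 1024 in binary, 10^1060 ≡ 4·1·1 ≡ 4 (mod 17).

4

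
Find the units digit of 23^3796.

1

Powers of 3 mod 10 repeat with period 4: 3, 9, 7, 1.
3796 mod 4 = 0, so the last digit matches 3^4 = 1.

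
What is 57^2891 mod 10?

3

The units digit of 57^n cycles with period 4: 7, 9, 3, 1, …
2891 mod 4 = 3, so the last digit matches 7^3 = 3.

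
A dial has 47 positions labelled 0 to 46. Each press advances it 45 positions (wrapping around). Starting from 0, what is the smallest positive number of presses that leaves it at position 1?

23

47 = 1·45 + 2
45 = 22·2 + 1
2 = 2·1 + 0
Back-substituting gives 45·23 ≡ 1 (mod 47).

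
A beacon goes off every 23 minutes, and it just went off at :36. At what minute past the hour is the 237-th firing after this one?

27

237·23 = 5451.
5451 = 90·60 + 51, so 5451 mod 60 = 51.
(36 + 51) mod 60 = 27.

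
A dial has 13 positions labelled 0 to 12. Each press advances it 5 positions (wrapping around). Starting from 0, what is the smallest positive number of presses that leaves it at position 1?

8

5·8 = 40 = 3·13 + 1, so 5⁻¹ ≡ 8 (mod 13).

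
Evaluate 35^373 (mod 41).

By repeated squaring mod 41: 35^1≡35, 35^2≡36, 35^4≡25, 35^8≡10, 35^16≡18, 35^32≡37, 35^64≡16, 35^128≡10, 35^256≡18.
373 = 1 + 4 + 16 + 32 + 64 + 256, so 35^373 ≡ 35·25·18·37·16·18 ≡ 17 (mod 41).

17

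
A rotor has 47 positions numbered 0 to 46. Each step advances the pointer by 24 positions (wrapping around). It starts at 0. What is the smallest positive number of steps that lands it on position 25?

24⁻¹ ≡ 2 (mod 47) because 24·2 = 48 = 1·47 + 1.
So x ≡ 2·25 = 50 ≡ 3 (mod 47).

3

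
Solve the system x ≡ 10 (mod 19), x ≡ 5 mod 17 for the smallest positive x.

124

x ≡ 5 (mod 17) gives x ∈ {5, 22, 39, 56, 73, 90, 107, 124}.
The first of these with x mod 19 = 10 is 124.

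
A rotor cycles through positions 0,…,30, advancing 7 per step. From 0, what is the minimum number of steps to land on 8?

The inverse of 7 mod 31 is 9 (since 7·9 = 63 ≡ 1).
So x ≡ 9·8 = 72 ≡ 10 (mod 31).

10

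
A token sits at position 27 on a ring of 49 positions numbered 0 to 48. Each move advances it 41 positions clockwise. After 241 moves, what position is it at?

241·41 = 9881.
Dividing 9881 by 49 gives quotient 201 and remainder 32.
(27 + 32) mod 49 = 10.

10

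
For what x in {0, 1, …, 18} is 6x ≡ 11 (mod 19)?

5

The inverse of 6 mod 19 is 16 (since 6·16 = 96 ≡ 1).
Multiplying both sides by 16: x ≡ 16·11 = 176 ≡ 5 (mod 19).
Check: 6·5 = 30 = 1·19 + 11.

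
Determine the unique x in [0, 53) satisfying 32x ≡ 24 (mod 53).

14

32⁻¹ ≡ 5 (mod 53) because 32·5 = 160 = 3·53 + 1.
So x ≡ 5·24 = 120 ≡ 14 (mod 53).
Check: 32·14 = 448 = 8·53 + 24.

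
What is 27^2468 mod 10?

Last digits of 7^n: 7, 9, 3, 1 (period 4).
2468 mod 4 = 0, so the last digit matches 7^4 = 1.

1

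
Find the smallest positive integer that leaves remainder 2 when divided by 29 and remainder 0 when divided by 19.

437

x ≡ 0 (mod 19) gives x ∈ {0, 19, 38, 57, 76, 95, 114, 133, …}.
The first of these with x mod 29 = 2 is 437.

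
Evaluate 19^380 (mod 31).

5

Square-and-reduce mod 31: 19^1≡19, 19^2≡20, 19^4≡28, 19^8≡9, 19^16≡19, 19^32≡20, 19^64≡28, 19^128≡9, 19^256≡19.
Since 380 = 4 + 8 + 16 + 32 + 64 + 256 in binary, 19^380 ≡ 28·9·19·20·28·19 ≡ 5 (mod 31).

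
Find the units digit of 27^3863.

3

The units digit of 27^n cycles with period 4: 7, 9, 3, 1, …
3863 mod 4 = 3, so the last digit matches 7^3 = 3.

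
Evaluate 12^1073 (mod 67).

Square-and-reduce mod 67: 12^1≡12, 12^2≡10, 12^4≡33, 12^8≡17, 12^16≡21, 12^32≡39, 12^64≡47, 12^128≡65, 12^256≡4, 12^512≡16, 12^1024≡55.
1073 = 1 + 16 + 32 + 1024, so 12^1073 ≡ 12·21·39·55 ≡ 51 (mod 67).

51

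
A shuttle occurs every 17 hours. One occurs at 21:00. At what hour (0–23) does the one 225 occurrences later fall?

6

225·17 = 3825.
3825 mod 24 = 9 (since 159·24 = 3816).
(21 + 9) mod 24 = 6.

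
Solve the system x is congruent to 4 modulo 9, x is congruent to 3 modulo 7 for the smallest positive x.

31

Since 7·4 ≡ 1 (mod 9), take x = 3 + 7·((4−3)·4 mod 9) = 3 + 7·4 = 31.
Check: 31 mod 9 = 4, 31 mod 7 = 3.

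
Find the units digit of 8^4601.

8

The units digit of 8^n cycles with period 4: 8, 4, 2, 6, …
4601 mod 4 = 1, so the last digit matches 8^1 = 8.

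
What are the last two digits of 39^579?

Square-and-reduce mod 100: 39^1≡39, 39^2≡21, 39^4≡41, 39^8≡81, 39^16≡61, 39^32≡21, 39^64≡41, 39^128≡81, 39^256≡61, 39^512≡21.
Since 579 = 1 + 2 + 64 + 512 in binary, 39^579 ≡ 39·21·41·21 ≡ 59 (mod 100).

59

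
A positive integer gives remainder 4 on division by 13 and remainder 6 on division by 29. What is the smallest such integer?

238

x ≡ 4 (mod 13) gives x ∈ {4, 17, 30, 43, 56, 69, 82, 95, …}.
The first of these with x mod 29 = 6 is 238.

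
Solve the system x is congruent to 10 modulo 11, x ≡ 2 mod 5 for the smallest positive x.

Since 5·9 ≡ 1 (mod 11), take x = 2 + 5·((10−2)·9 mod 11) = 2 + 5·6 = 32.
Check: 32 mod 11 = 10, 32 mod 5 = 2.

32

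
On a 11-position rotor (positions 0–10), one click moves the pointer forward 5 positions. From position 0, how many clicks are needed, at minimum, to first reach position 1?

9

5·9 = 45 = 4·11 + 1, so 5⁻¹ ≡ 9 (mod 11).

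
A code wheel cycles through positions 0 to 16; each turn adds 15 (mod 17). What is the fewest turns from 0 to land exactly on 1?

15·8 = 120 = 7·17 + 1, so 15⁻¹ ≡ 8 (mod 17).

8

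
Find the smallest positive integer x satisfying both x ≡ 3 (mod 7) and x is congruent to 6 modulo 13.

45

x ≡ 3 (mod 7) gives x ∈ {3, 10, 17, 24, 31, 38, 45}.
The first of these with x mod 13 = 6 is 45.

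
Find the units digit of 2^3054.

4

Last digits of 2^n: 2, 4, 8, 6 (period 4).
3054 leaves remainder 2 on division by 4, so 2^3054 ends in 4.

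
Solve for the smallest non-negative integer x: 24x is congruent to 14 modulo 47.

28

The inverse of 24 mod 47 is 2 (since 24·2 = 48 ≡ 1).
Multiplying both sides by 2: x ≡ 2·14 = 28 ≡ 28 (mod 47).
Check: 24·28 = 672 = 14·47 + 14.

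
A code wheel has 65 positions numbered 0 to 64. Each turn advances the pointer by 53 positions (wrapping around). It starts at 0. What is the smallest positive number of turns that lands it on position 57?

53⁻¹ ≡ 27 (mod 65) because 53·27 = 1431 = 22·65 + 1.
Multiplying both sides by 27: x ≡ 27·57 = 1539 ≡ 44 (mod 65).
Check: 53·44 = 2332 = 35·65 + 57.

44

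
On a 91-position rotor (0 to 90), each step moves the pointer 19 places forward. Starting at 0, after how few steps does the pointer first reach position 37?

19⁻¹ ≡ 24 (mod 91) because 19·24 = 456 = 5·91 + 1.
So x ≡ 24·37 = 888 ≡ 69 (mod 91).

69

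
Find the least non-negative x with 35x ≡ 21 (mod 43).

35

35⁻¹ ≡ 16 (mod 43) because 35·16 = 560 = 13·43 + 1.
Multiplying both sides by 16: x ≡ 16·21 = 336 ≡ 35 (mod 43).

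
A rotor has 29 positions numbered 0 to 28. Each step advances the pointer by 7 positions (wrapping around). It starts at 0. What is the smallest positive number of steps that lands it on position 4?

13

7⁻¹ ≡ 25 (mod 29) because 7·25 = 175 = 6·29 + 1.
So x ≡ 25·4 = 100 ≡ 13 (mod 29).
Check: 7·13 = 91 = 3·29 + 4.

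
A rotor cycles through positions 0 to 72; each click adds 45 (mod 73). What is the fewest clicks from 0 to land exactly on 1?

13

45·13 = 585 = 8·73 + 1, so 45⁻¹ ≡ 13 (mod 73).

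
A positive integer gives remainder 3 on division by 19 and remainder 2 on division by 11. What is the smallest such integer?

Since 11·7 ≡ 1 (mod 19), take x = 2 + 11·((3−2)·7 mod 19) = 2 + 11·7 = 79.
Check: 79 mod 19 = 3, 79 mod 11 = 2.

79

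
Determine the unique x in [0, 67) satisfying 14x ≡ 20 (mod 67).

11

14⁻¹ ≡ 24 (mod 67) because 14·24 = 336 = 5·67 + 1.
Multiplying both sides by 24: x ≡ 24·20 = 480 ≡ 11 (mod 67).
Check: 14·11 = 154 = 2·67 + 20.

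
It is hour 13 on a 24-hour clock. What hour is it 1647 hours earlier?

22

Dividing 1647 by 24 gives quotient 68 and remainder 15.
(13 − 15) mod 24 = 22.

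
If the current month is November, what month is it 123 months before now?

123 mod 12 = 3 (since 10·12 = 120).
November − 3 months → August.

August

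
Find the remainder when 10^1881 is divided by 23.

By repeated squaring mod 23: 10^1≡10, 10^2≡8, 10^4≡18, 10^8≡2, 10^16≡4, 10^32≡16, 10^64≡3, 10^128≡9, 10^256≡12, 10^512≡6, 10^1024≡13.
1881 = 1 + 8 + 16 + 64 + 256 + 512 + 1024, so 10^1881 ≡ 10·2·4·3·12·6·13 ≡ 22 (mod 23).

22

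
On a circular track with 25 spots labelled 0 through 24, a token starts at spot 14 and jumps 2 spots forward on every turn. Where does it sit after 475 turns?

14

475·2 = 950.
950 = 38·25 + 0, so 950 mod 25 = 0.
(14 + 0) mod 25 = 14.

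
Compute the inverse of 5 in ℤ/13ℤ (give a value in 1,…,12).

8

5·8 = 40 = 3·13 + 1, so 5⁻¹ ≡ 8 (mod 13).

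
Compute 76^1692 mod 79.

Square-and-reduce mod 79: 76^1≡76, 76^2≡9, 76^4≡2, 76^8≡4, 76^16≡16, 76^32≡19, 76^64≡45, 76^128≡50, 76^256≡51, 76^512≡73, 76^1024≡36.
Since 1692 = 4 + 8 + 16 + 128 + 512 + 1024 in binary, 76^1692 ≡ 2·4·16·50·73·36 ≡ 21 (mod 79).

21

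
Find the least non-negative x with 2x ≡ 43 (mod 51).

The inverse of 2 mod 51 is 26 (since 2·26 = 52 ≡ 1).
Multiplying both sides by 26: x ≡ 26·43 = 1118 ≡ 47 (mod 51).

47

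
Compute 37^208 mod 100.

By repeated squaring mod 100: 37^1≡37, 37^2≡69, 37^4≡61, 37^8≡21, 37^16≡41, 37^32≡81, 37^64≡61, 37^128≡21.
Since 208 = 16 + 64 + 128 in binary, 37^208 ≡ 41·61·21 ≡ 21 (mod 100).

21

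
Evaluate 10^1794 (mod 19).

7

Square-and-reduce mod 19: 10^1≡10, 10^2≡5, 10^4≡6, 10^8≡17, 10^16≡4, 10^32≡16, 10^64≡9, 10^128≡5, 10^256≡6, 10^512≡17, 10^1024≡4.
Since 1794 = 2 + 256 + 512 + 1024 in binary, 10^1794 ≡ 5·6·17·4 ≡ 7 (mod 19).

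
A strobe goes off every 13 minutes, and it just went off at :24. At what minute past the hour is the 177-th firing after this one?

177·13 = 2301.
Dividing 2301 by 60 gives quotient 38 and remainder 21.
(24 + 21) mod 60 = 45.

45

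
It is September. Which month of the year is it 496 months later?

496 mod 12 = 4 (since 41·12 = 492).
September + 4 months → January.

January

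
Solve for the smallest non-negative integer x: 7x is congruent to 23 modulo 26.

7

The inverse of 7 mod 26 is 15 (since 7·15 = 105 ≡ 1).
So x ≡ 15·23 = 345 ≡ 7 (mod 26).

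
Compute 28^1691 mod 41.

By repeated squaring mod 41: 28^1≡28, 28^2≡5, 28^4≡25, 28^8≡10, 28^16≡18, 28^32≡37, 28^64≡16, 28^128≡10, 28^256≡18, 28^512≡37, 28^1024≡16.
Since 1691 = 1 + 2 + 8 + 16 + 128 + 512 + 1024 in binary, 28^1691 ≡ 28·5·10·18·10·37·16 ≡ 6 (mod 41).

6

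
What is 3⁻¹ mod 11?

4

3·4 = 12 = 1·11 + 1, so 3⁻¹ ≡ 4 (mod 11).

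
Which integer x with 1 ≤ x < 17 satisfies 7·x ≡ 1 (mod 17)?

7·5 = 35 = 2·17 + 1, so 7⁻¹ ≡ 5 (mod 17).

5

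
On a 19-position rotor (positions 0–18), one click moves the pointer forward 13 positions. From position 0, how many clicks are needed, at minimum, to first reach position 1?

19 = 1·13 + 6
13 = 2·6 + 1
6 = 6·1 + 0
Back-substituting gives 13·3 ≡ 1 (mod 19).

3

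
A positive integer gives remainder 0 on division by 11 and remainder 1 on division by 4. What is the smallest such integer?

33

x ≡ 1 (mod 4) gives x ∈ {1, 5, 9, 13, 17, 21, 25, 29, …}.
The first of these with x mod 11 = 0 is 33.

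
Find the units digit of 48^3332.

The units digit of 48^n cycles with period 4: 8, 4, 2, 6, …
3332 leaves remainder 0 on division by 4, so 48^3332 ends in 6.

6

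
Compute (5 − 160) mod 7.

160 mod 7 = 6 (since 22·7 = 154).
(5 − 6) mod 7 = 6.

6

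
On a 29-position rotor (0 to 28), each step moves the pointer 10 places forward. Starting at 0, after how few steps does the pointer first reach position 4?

12

10⁻¹ ≡ 3 (mod 29) because 10·3 = 30 = 1·29 + 1.
Multiplying both sides by 3: x ≡ 3·4 = 12 ≡ 12 (mod 29).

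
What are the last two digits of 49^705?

49

Successive squares of 49 mod 100: 49^1≡49, 49^2≡1, 49^4≡1, 49^8≡1, 49^16≡1, 49^32≡1, 49^64≡1, 49^128≡1, 49^256≡1, 49^512≡1.
705 = 1 + 64 + 128 + 512, so 49^705 ≡ 49·1·1·1 ≡ 49 (mod 100).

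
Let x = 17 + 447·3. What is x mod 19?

447·3 = 1341.
1341 = 70·19 + 11, so 1341 mod 19 = 11.
(17 + 11) mod 19 = 9.

9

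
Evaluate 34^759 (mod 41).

By repeated squaring mod 41: 34^1≡34, 34^2≡8, 34^4≡23, 34^8≡37, 34^16≡16, 34^32≡10, 34^64≡18, 34^128≡37, 34^256≡16, 34^512≡10.
759 = 1 + 2 + 4 + 16 + 32 + 64 + 128 + 512, so 34^759 ≡ 34·8·23·16·10·18·37·10 ≡ 35 (mod 41).

35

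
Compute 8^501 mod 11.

By repeated squaring mod 11: 8^1≡8, 8^2≡9, 8^4≡4, 8^8≡5, 8^16≡3, 8^32≡9, 8^64≡4, 8^128≡5, 8^256≡3.
Since 501 = 1 + 4 + 16 + 32 + 64 + 128 + 256 in binary, 8^501 ≡ 8·4·3·9·4·5·3 ≡ 8 (mod 11).

8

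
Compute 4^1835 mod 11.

Successive squares of 4 mod 11: 4^1≡4, 4^2≡5, 4^4≡3, 4^8≡9, 4^16≡4, 4^32≡5, 4^64≡3, 4^128≡9, 4^256≡4, 4^512≡5, 4^1024≡3.
1835 = 1 + 2 + 8 + 32 + 256 + 512 + 1024, so 4^1835 ≡ 4·5·9·5·4·5·3 ≡ 1 (mod 11).

1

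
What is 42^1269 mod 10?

2

Powers of 2 mod 10 repeat with period 4: 2, 4, 8, 6.
1269 mod 4 = 1, so the last digit matches 2^1 = 2.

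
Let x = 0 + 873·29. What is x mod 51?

21

873·29 = 25317.
25317 − 496·51 = 21, so 25317 ≡ 21 (mod 51).
(0 + 21) mod 51 = 21.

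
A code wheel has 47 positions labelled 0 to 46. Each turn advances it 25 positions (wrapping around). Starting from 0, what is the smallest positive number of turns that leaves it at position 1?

32

47 = 1·25 + 22
25 = 1·22 + 3
22 = 7·3 + 1
3 = 3·1 + 0
Back-substituting gives 25·32 ≡ 1 (mod 47).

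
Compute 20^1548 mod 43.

11

By repeated squaring mod 43: 20^1≡20, 20^2≡13, 20^4≡40, 20^8≡9, 20^16≡38, 20^32≡25, 20^64≡23, 20^128≡13, 20^256≡40, 20^512≡9, 20^1024≡38.
1548 = 4 + 8 + 512 + 1024, so 20^1548 ≡ 40·9·9·38 ≡ 11 (mod 43).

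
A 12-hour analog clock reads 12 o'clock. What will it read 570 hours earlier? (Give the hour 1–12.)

6

570 mod 12 = 6 (since 47·12 = 564).
12 − 6 → 6 on a 12-hour dial.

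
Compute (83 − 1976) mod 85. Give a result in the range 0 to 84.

62

1976 = 23·85 + 21, so 1976 mod 85 = 21.
(83 − 21) mod 85 = 62.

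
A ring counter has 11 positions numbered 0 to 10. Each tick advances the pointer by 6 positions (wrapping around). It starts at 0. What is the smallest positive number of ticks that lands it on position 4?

6⁻¹ ≡ 2 (mod 11) because 6·2 = 12 = 1·11 + 1.
So x ≡ 2·4 = 8 ≡ 8 (mod 11).

8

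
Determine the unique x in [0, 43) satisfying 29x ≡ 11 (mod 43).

The inverse of 29 mod 43 is 3 (since 29·3 = 87 ≡ 1).
So x ≡ 3·11 = 33 ≡ 33 (mod 43).
Check: 29·33 = 957 = 22·43 + 11.

33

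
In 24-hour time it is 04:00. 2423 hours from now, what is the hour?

2423 − 100·24 = 23, so 2423 ≡ 23 (mod 24).
(4 + 23) mod 24 = 3.

3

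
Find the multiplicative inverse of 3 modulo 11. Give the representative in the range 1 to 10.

3·4 = 12 = 1·11 + 1, so 3⁻¹ ≡ 4 (mod 11).

4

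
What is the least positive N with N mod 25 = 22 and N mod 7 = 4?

172

x ≡ 4 (mod 7) gives x ∈ {4, 11, 18, 25, 32, 39, 46, 53, …}.
The first of these with x mod 25 = 22 is 172.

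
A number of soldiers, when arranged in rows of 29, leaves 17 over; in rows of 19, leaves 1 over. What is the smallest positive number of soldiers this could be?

x ≡ 1 (mod 19) gives x ∈ {1, 20, 39, 58, 77, 96, 115, 134, …}.
The first of these with x mod 29 = 17 is 191.

191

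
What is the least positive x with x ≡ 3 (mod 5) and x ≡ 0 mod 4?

Since 4·4 ≡ 1 (mod 5), take x = 0 + 4·((3−0)·4 mod 5) = 0 + 4·2 = 8.
Check: 8 mod 5 = 3, 8 mod 4 = 0.

8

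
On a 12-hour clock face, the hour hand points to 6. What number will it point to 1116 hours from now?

6

1116 mod 12 = 0 (since 93·12 = 1116).
6 + 0 → 6 on a 12-hour dial.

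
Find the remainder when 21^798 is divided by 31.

Successive squares of 21 mod 31: 21^1≡21, 21^2≡7, 21^4≡18, 21^8≡14, 21^16≡10, 21^32≡7, 21^64≡18, 21^128≡14, 21^256≡10, 21^512≡7.
Since 798 = 2 + 4 + 8 + 16 + 256 + 512 in binary, 21^798 ≡ 7·18·14·10·10·7 ≡ 8 (mod 31).

8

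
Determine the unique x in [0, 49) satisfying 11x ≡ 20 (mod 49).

33

The inverse of 11 mod 49 is 9 (since 11·9 = 99 ≡ 1).
Multiplying both sides by 9: x ≡ 9·20 = 180 ≡ 33 (mod 49).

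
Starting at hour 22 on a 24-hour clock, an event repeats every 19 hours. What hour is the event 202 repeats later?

20

202·19 = 3838.
3838 mod 24 = 22 (since 159·24 = 3816).
(22 + 22) mod 24 = 20.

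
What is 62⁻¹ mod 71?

63

62·63 = 3906 = 55·71 + 1, so 62⁻¹ ≡ 63 (mod 71).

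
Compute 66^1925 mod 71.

70

Square-and-reduce mod 71: 66^1≡66, 66^2≡25, 66^4≡57, 66^8≡54, 66^16≡5, 66^32≡25, 66^64≡57, 66^128≡54, 66^256≡5, 66^512≡25, 66^1024≡57.
1925 = 1 + 4 + 128 + 256 + 512 + 1024, so 66^1925 ≡ 66·57·54·5·25·57 ≡ 70 (mod 71).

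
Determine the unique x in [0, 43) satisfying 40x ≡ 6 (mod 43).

41

The inverse of 40 mod 43 is 14 (since 40·14 = 560 ≡ 1).
Multiplying both sides by 14: x ≡ 14·6 = 84 ≡ 41 (mod 43).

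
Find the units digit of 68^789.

Powers of 8 mod 10 repeat with period 4: 8, 4, 2, 6.
789 mod 4 = 1, so the last digit matches 8^1 = 8.

8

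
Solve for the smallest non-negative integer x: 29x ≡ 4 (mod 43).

The inverse of 29 mod 43 is 3 (since 29·3 = 87 ≡ 1).
Multiplying both sides by 3: x ≡ 3·4 = 12 ≡ 12 (mod 43).

12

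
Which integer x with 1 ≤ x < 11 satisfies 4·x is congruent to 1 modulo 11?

4·3 = 12 = 1·11 + 1, so 4⁻¹ ≡ 3 (mod 11).

3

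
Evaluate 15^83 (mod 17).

By repeated squaring mod 17: 15^1≡15, 15^2≡4, 15^4≡16, 15^8≡1, 15^16≡1, 15^32≡1, 15^64≡1.
Since 83 = 1 + 2 + 16 + 64 in binary, 15^83 ≡ 15·4·1·1 ≡ 9 (mod 17).

9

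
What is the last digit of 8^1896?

The units digit of 8^n cycles with period 4: 8, 4, 2, 6, …
1896 mod 4 = 0, so the last digit matches 8^4 = 6.

6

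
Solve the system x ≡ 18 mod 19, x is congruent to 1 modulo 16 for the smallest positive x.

113

Since 16·6 ≡ 1 (mod 19), take x = 1 + 16·((18−1)·6 mod 19) = 1 + 16·7 = 113.
Check: 113 mod 19 = 18, 113 mod 16 = 1.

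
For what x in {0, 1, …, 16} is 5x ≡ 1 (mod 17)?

7

The inverse of 5 mod 17 is 7 (since 5·7 = 35 ≡ 1).
Multiplying both sides by 7: x ≡ 7·1 = 7 ≡ 7 (mod 17).
Check: 5·7 = 35 = 2·17 + 1.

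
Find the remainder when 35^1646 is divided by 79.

5

Successive squares of 35 mod 79: 35^1≡35, 35^2≡40, 35^4≡20, 35^8≡5, 35^16≡25, 35^32≡72, 35^64≡49, 35^128≡31, 35^256≡13, 35^512≡11, 35^1024≡42.
Since 1646 = 2 + 4 + 8 + 32 + 64 + 512 + 1024 in binary, 35^1646 ≡ 40·20·5·72·49·11·42 ≡ 5 (mod 79).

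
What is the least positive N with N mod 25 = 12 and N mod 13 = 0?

x ≡ 0 (mod 13) gives x ∈ {0, 13, 26, 39, 52, 65, 78, 91, …}.
The first of these with x mod 25 = 12 is 312.

312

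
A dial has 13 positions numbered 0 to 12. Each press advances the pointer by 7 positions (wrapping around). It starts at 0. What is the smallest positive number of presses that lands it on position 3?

6

The inverse of 7 mod 13 is 2 (since 7·2 = 14 ≡ 1).
Multiplying both sides by 2: x ≡ 2·3 = 6 ≡ 6 (mod 13).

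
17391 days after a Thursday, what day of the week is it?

17391 mod 7 = 3 (since 2484·7 = 17388).
Thursday + 3 days → Sunday.

Sunday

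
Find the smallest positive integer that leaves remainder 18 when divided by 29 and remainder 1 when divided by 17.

18

x ≡ 1 (mod 17) gives x ∈ {1, 18}.
The first of these with x mod 29 = 18 is 18.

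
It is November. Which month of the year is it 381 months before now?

381 = 31·12 + 9, so 381 mod 12 = 9.
November − 9 months → February.

February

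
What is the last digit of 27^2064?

1

Last digits of 7^n: 7, 9, 3, 1 (period 4).
2064 mod 4 = 0, so the last digit matches 7^4 = 1.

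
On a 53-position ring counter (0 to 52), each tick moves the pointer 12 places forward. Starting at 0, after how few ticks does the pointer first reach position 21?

15

The inverse of 12 mod 53 is 31 (since 12·31 = 372 ≡ 1).
So x ≡ 31·21 = 651 ≡ 15 (mod 53).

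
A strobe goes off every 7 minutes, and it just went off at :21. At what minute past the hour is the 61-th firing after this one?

28

61·7 = 427.
427 mod 60 = 7 (since 7·60 = 420).
(21 + 7) mod 60 = 28.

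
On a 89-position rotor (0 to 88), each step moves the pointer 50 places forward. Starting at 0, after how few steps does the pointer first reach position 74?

50⁻¹ ≡ 73 (mod 89) because 50·73 = 3650 = 41·89 + 1.
Multiplying both sides by 73: x ≡ 73·74 = 5402 ≡ 62 (mod 89).
Check: 50·62 = 3100 = 34·89 + 74.

62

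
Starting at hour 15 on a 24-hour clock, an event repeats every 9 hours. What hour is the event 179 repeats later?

179·9 = 1611.
Dividing 1611 by 24 gives quotient 67 and remainder 3.
(15 + 3) mod 24 = 18.

18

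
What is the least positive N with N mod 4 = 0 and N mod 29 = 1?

Since 29·1 ≡ 1 (mod 4), take x = 1 + 29·((0−1)·1 mod 4) = 1 + 29·3 = 88.
Check: 88 mod 4 = 0, 88 mod 29 = 1.

88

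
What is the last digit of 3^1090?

9

The units digit of 3^n cycles with period 4: 3, 9, 7, 1, …
1090 leaves remainder 2 on division by 4, so 3^1090 ends in 9.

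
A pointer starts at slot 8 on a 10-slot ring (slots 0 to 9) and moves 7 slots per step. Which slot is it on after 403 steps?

403·7 = 2821.
2821 − 282·10 = 1, so 2821 ≡ 1 (mod 10).
(8 + 1) mod 10 = 9.

9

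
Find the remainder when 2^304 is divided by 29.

20

By repeated squaring mod 29: 2^1≡2, 2^2≡4, 2^4≡16, 2^8≡24, 2^16≡25, 2^32≡16, 2^64≡24, 2^128≡25, 2^256≡16.
304 = 16 + 32 + 256, so 2^304 ≡ 25·16·16 ≡ 20 (mod 29).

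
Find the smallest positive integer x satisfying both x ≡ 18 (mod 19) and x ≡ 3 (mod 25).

Since 25·16 ≡ 1 (mod 19), take x = 3 + 25·((18−3)·16 mod 19) = 3 + 25·12 = 303.
Check: 303 mod 19 = 18, 303 mod 25 = 3.

303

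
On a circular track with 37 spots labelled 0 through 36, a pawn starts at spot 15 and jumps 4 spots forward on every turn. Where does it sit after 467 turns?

467·4 = 1868.
Dividing 1868 by 37 gives quotient 50 and remainder 18.
(15 + 18) mod 37 = 33.

33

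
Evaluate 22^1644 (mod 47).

By repeated squaring mod 47: 22^1≡22, 22^2≡14, 22^4≡8, 22^8≡17, 22^16≡7, 22^32≡2, 22^64≡4, 22^128≡16, 22^256≡21, 22^512≡18, 22^1024≡42.
1644 = 4 + 8 + 32 + 64 + 512 + 1024, so 22^1644 ≡ 8·17·2·4·18·42 ≡ 28 (mod 47).

28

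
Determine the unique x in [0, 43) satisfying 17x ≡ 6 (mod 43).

The inverse of 17 mod 43 is 38 (since 17·38 = 646 ≡ 1).
Multiplying both sides by 38: x ≡ 38·6 = 228 ≡ 13 (mod 43).
Check: 17·13 = 221 = 5·43 + 6.

13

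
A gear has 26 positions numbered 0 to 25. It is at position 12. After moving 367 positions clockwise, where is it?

367 − 14·26 = 3, so 367 ≡ 3 (mod 26).
(12 + 3) mod 26 = 15.

15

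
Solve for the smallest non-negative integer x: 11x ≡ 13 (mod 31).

4

11⁻¹ ≡ 17 (mod 31) because 11·17 = 187 = 6·31 + 1.
Multiplying both sides by 17: x ≡ 17·13 = 221 ≡ 4 (mod 31).
Check: 11·4 = 44 = 1·31 + 13.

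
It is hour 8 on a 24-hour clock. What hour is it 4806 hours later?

14

Dividing 4806 by 24 gives quotient 200 and remainder 6.
(8 + 6) mod 24 = 14.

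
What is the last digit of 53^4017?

3

Powers of 3 mod 10 repeat with period 4: 3, 9, 7, 1.
4017 mod 4 = 1, so the last digit matches 3^1 = 3.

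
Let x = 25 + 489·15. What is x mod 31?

489·15 = 7335.
7335 − 236·31 = 19, so 7335 ≡ 19 (mod 31).
(25 + 19) mod 31 = 13.

13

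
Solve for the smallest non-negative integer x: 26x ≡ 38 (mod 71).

26⁻¹ ≡ 41 (mod 71) because 26·41 = 1066 = 15·71 + 1.
Multiplying both sides by 41: x ≡ 41·38 = 1558 ≡ 67 (mod 71).

67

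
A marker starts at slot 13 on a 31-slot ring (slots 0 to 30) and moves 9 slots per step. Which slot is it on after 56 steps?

21

56·9 = 504.
504 = 16·31 + 8, so 504 mod 31 = 8.
(13 + 8) mod 31 = 21.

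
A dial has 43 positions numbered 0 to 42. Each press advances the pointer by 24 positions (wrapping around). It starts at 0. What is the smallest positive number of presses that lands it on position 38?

41

24⁻¹ ≡ 9 (mod 43) because 24·9 = 216 = 5·43 + 1.
Multiplying both sides by 9: x ≡ 9·38 = 342 ≡ 41 (mod 43).
Check: 24·41 = 984 = 22·43 + 38.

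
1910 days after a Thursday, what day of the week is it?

1910 mod 7 = 6 (since 272·7 = 1904).
Thursday + 6 days → Wednesday.

Wednesday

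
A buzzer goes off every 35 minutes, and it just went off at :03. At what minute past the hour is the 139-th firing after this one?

139·35 = 4865.
4865 − 81·60 = 5, so 4865 ≡ 5 (mod 60).
(3 + 5) mod 60 = 8.

8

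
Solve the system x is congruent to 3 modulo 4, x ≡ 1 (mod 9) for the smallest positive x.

x ≡ 3 (mod 4) gives x ∈ {3, 7, 11, 15, 19}.
The first of these with x mod 9 = 1 is 19.

19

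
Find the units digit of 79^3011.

9

Powers of 9 mod 10 repeat with period 2: 9, 1.
3011 leaves remainder 1 on division by 2, so 79^3011 ends in 9.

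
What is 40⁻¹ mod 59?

59 = 1·40 + 19
40 = 2·19 + 2
19 = 9·2 + 1
2 = 2·1 + 0
Back-substituting gives 40·31 ≡ 1 (mod 59).

31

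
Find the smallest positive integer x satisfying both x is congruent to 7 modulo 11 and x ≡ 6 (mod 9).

Since 9·5 ≡ 1 (mod 11), take x = 6 + 9·((7−6)·5 mod 11) = 6 + 9·5 = 51.
Check: 51 mod 11 = 7, 51 mod 9 = 6.

51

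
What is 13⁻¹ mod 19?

19 = 1·13 + 6
13 = 2·6 + 1
6 = 6·1 + 0
Back-substituting gives 13·3 ≡ 1 (mod 19).

3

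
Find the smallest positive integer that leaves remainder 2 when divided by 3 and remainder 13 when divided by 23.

59

x ≡ 2 (mod 3) gives x ∈ {2, 5, 8, 11, 14, 17, 20, 23, …}.
The first of these with x mod 23 = 13 is 59.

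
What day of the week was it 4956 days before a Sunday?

4956 = 708·7 + 0, so 4956 mod 7 = 0.
Sunday − 0 days → Sunday.

Sunday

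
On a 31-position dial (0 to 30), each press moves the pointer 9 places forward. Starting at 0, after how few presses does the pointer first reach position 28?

10

The inverse of 9 mod 31 is 7 (since 9·7 = 63 ≡ 1).
Multiplying both sides by 7: x ≡ 7·28 = 196 ≡ 10 (mod 31).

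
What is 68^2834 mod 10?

Last digits of 8^n: 8, 4, 2, 6 (period 4).
2834 leaves remainder 2 on division by 4, so 68^2834 ends in 4.

4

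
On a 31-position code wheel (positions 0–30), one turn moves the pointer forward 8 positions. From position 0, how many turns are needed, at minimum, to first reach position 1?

31 = 3·8 + 7
8 = 1·7 + 1
7 = 7·1 + 0
Back-substituting gives 8·4 ≡ 1 (mod 31).

4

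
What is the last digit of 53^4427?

7

The units digit of 53^n cycles with period 4: 3, 9, 7, 1, …
4427 mod 4 = 3, so the last digit matches 3^3 = 7.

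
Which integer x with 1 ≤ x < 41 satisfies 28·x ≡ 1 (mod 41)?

22

28·22 = 616 = 15·41 + 1, so 28⁻¹ ≡ 22 (mod 41).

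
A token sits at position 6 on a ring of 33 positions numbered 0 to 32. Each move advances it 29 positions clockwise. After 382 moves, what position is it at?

382·29 = 11078.
11078 = 335·33 + 23, so 11078 mod 33 = 23.
(6 + 23) mod 33 = 29.

29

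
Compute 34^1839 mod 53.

2

By repeated squaring mod 53: 34^1≡34, 34^2≡43, 34^4≡47, 34^8≡36, 34^16≡24, 34^32≡46, 34^64≡49, 34^128≡16, 34^256≡44, 34^512≡28, 34^1024≡42.
1839 = 1 + 2 + 4 + 8 + 32 + 256 + 512 + 1024, so 34^1839 ≡ 34·43·47·36·46·44·28·42 ≡ 2 (mod 53).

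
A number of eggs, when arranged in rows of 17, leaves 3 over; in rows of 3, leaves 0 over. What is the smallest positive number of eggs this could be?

x ≡ 0 (mod 3) gives x ∈ {0, 3}.
The first of these with x mod 17 = 3 is 3.

3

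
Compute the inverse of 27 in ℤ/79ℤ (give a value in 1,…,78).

41

79 = 2·27 + 25
27 = 1·25 + 2
25 = 12·2 + 1
2 = 2·1 + 0
Back-substituting gives 27·41 ≡ 1 (mod 79).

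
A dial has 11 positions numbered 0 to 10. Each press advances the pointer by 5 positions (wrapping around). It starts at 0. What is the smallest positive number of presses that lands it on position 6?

The inverse of 5 mod 11 is 9 (since 5·9 = 45 ≡ 1).
So x ≡ 9·6 = 54 ≡ 10 (mod 11).

10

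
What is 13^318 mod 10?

Powers of 3 mod 10 repeat with period 4: 3, 9, 7, 1.
318 leaves remainder 2 on division by 4, so 13^318 ends in 9.

9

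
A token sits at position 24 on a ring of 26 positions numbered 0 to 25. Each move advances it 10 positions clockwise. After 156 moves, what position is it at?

24

156·10 = 1560.
1560 − 60·26 = 0, so 1560 ≡ 0 (mod 26).
(24 + 0) mod 26 = 24.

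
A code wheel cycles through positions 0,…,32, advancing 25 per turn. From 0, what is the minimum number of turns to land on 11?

25⁻¹ ≡ 4 (mod 33) because 25·4 = 100 = 3·33 + 1.
So x ≡ 4·11 = 44 ≡ 11 (mod 33).
Check: 25·11 = 275 = 8·33 + 11.

11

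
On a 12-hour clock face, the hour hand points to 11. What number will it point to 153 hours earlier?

153 = 12·12 + 9, so 153 mod 12 = 9.
11 − 9 → 2 on a 12-hour dial.

2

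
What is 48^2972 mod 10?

6

Last digits of 8^n: 8, 4, 2, 6 (period 4).
2972 leaves remainder 0 on division by 4, so 48^2972 ends in 6.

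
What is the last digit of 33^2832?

1

Last digits of 3^n: 3, 9, 7, 1 (period 4).
2832 leaves remainder 0 on division by 4, so 33^2832 ends in 1.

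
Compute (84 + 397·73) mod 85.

397·73 = 28981.
28981 = 340·85 + 81, so 28981 mod 85 = 81.
(84 + 81) mod 85 = 80.

80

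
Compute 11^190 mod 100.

Successive squares of 11 mod 100: 11^1≡11, 11^2≡21, 11^4≡41, 11^8≡81, 11^16≡61, 11^32≡21, 11^64≡41, 11^128≡81.
190 = 2 + 4 + 8 + 16 + 32 + 128, so 11^190 ≡ 21·41·81·61·21·81 ≡ 1 (mod 100).

1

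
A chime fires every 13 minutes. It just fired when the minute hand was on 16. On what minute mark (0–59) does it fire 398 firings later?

398·13 = 5174.
Dividing 5174 by 60 gives quotient 86 and remainder 14.
(16 + 14) mod 60 = 30.

30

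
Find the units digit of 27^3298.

9

Powers of 7 mod 10 repeat with period 4: 7, 9, 3, 1.
3298 leaves remainder 2 on division by 4, so 27^3298 ends in 9.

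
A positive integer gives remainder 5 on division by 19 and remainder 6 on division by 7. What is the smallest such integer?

62

x ≡ 6 (mod 7) gives x ∈ {6, 13, 20, 27, 34, 41, 48, 55, …}.
The first of these with x mod 19 = 5 is 62.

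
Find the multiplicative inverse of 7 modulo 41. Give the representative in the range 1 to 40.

6

41 = 5·7 + 6
7 = 1·6 + 1
6 = 6·1 + 0
Back-substituting gives 7·6 ≡ 1 (mod 41).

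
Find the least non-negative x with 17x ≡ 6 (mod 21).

The inverse of 17 mod 21 is 5 (since 17·5 = 85 ≡ 1).
So x ≡ 5·6 = 30 ≡ 9 (mod 21).

9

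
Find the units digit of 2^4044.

Powers of 2 mod 10 repeat with period 4: 2, 4, 8, 6.
4044 leaves remainder 0 on division by 4, so 2^4044 ends in 6.

6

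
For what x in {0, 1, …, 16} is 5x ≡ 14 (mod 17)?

5⁻¹ ≡ 7 (mod 17) because 5·7 = 35 = 2·17 + 1.
Multiplying both sides by 7: x ≡ 7·14 = 98 ≡ 13 (mod 17).
Check: 5·13 = 65 = 3·17 + 14.

13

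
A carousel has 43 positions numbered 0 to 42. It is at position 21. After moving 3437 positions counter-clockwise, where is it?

3437 − 79·43 = 40, so 3437 ≡ 40 (mod 43).
(21 − 40) mod 43 = 24.

24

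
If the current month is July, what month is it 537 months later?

April

Dividing 537 by 12 gives quotient 44 and remainder 9.
July + 9 months → April.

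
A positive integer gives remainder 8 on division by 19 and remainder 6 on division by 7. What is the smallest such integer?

x ≡ 6 (mod 7) gives x ∈ {6, 13, 20, 27}.
The first of these with x mod 19 = 8 is 27.

27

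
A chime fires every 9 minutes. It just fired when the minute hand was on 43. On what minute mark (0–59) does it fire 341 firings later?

52

341·9 = 3069.
3069 mod 60 = 9 (since 51·60 = 3060).
(43 + 9) mod 60 = 52.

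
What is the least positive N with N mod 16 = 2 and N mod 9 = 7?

Since 9·9 ≡ 1 (mod 16), take x = 7 + 9·((2−7)·9 mod 16) = 7 + 9·3 = 34.
Check: 34 mod 16 = 2, 34 mod 9 = 7.

34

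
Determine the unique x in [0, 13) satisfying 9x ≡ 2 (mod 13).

6

The inverse of 9 mod 13 is 3 (since 9·3 = 27 ≡ 1).
So x ≡ 3·2 = 6 ≡ 6 (mod 13).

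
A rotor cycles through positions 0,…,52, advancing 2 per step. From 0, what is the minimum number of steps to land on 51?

The inverse of 2 mod 53 is 27 (since 2·27 = 54 ≡ 1).
So x ≡ 27·51 = 1377 ≡ 52 (mod 53).

52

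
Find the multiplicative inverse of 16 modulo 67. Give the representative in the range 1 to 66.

16·21 = 336 = 5·67 + 1, so 16⁻¹ ≡ 21 (mod 67).

21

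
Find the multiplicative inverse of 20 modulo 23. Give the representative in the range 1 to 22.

20·15 = 300 = 13·23 + 1, so 20⁻¹ ≡ 15 (mod 23).

15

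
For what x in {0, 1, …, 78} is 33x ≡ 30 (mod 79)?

The inverse of 33 mod 79 is 12 (since 33·12 = 396 ≡ 1).
So x ≡ 12·30 = 360 ≡ 44 (mod 79).

44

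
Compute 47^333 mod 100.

27

Square-and-reduce mod 100: 47^1≡47, 47^2≡9, 47^4≡81, 47^8≡61, 47^16≡21, 47^32≡41, 47^64≡81, 47^128≡61, 47^256≡21.
333 = 1 + 4 + 8 + 64 + 256, so 47^333 ≡ 47·81·61·81·21 ≡ 27 (mod 100).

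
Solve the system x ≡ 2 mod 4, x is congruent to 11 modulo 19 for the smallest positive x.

30

Since 19·3 ≡ 1 (mod 4), take x = 11 + 19·((2−11)·3 mod 4) = 11 + 19·1 = 30.
Check: 30 mod 4 = 2, 30 mod 19 = 11.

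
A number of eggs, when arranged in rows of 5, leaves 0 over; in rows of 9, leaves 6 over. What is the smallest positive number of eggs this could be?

Since 9·4 ≡ 1 (mod 5), take x = 6 + 9·((0−6)·4 mod 5) = 6 + 9·1 = 15.
Check: 15 mod 5 = 0, 15 mod 9 = 6.

15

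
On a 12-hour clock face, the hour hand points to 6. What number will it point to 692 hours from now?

692 − 57·12 = 8, so 692 ≡ 8 (mod 12).
6 + 8 → 2 on a 12-hour dial.

2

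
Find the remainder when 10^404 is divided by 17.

4

By repeated squaring mod 17: 10^1≡10, 10^2≡15, 10^4≡4, 10^8≡16, 10^16≡1, 10^32≡1, 10^64≡1, 10^128≡1, 10^256≡1.
404 = 4 + 16 + 128 + 256, so 10^404 ≡ 4·1·1·1 ≡ 4 (mod 17).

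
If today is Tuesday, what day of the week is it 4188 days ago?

Sunday

4188 mod 7 = 2 (since 598·7 = 4186).
Tuesday − 2 days → Sunday.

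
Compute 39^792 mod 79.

By repeated squaring mod 79: 39^1≡39, 39^2≡20, 39^4≡5, 39^8≡25, 39^16≡72, 39^32≡49, 39^64≡31, 39^128≡13, 39^256≡11, 39^512≡42.
792 = 8 + 16 + 256 + 512, so 39^792 ≡ 25·72·11·42 ≡ 46 (mod 79).

46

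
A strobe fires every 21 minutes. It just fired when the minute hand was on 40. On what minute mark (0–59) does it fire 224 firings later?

224·21 = 4704.
4704 = 78·60 + 24, so 4704 mod 60 = 24.
(40 + 24) mod 60 = 4.

4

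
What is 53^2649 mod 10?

Powers of 3 mod 10 repeat with period 4: 3, 9, 7, 1.
2649 leaves remainder 1 on division by 4, so 53^2649 ends in 3.

3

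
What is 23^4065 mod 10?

The units digit of 23^n cycles with period 4: 3, 9, 7, 1, …
4065 leaves remainder 1 on division by 4, so 23^4065 ends in 3.

3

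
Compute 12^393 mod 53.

21

Successive squares of 12 mod 53: 12^1≡12, 12^2≡38, 12^4≡13, 12^8≡10, 12^16≡47, 12^32≡36, 12^64≡24, 12^128≡46, 12^256≡49.
393 = 1 + 8 + 128 + 256, so 12^393 ≡ 12·10·46·49 ≡ 21 (mod 53).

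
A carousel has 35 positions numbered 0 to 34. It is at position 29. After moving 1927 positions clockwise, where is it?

31

1927 − 55·35 = 2, so 1927 ≡ 2 (mod 35).
(29 + 2) mod 35 = 31.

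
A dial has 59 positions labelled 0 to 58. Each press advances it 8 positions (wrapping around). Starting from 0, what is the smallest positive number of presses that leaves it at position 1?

37

59 = 7·8 + 3
8 = 2·3 + 2
3 = 1·2 + 1
2 = 2·1 + 0
Back-substituting gives 8·37 ≡ 1 (mod 59).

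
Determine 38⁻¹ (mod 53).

7

53 = 1·38 + 15
38 = 2·15 + 8
15 = 1·8 + 7
8 = 1·7 + 1
7 = 7·1 + 0
Back-substituting gives 38·7 ≡ 1 (mod 53).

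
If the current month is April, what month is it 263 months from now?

Dividing 263 by 12 gives quotient 21 and remainder 11.
April + 11 months → March.

March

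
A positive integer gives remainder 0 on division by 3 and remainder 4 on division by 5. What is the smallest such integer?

9

Since 5·2 ≡ 1 (mod 3), take x = 4 + 5·((0−4)·2 mod 3) = 4 + 5·1 = 9.
Check: 9 mod 3 = 0, 9 mod 5 = 4.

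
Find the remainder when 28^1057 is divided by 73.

Successive squares of 28 mod 73: 28^1≡28, 28^2≡54, 28^4≡69, 28^8≡16, 28^16≡37, 28^32≡55, 28^64≡32, 28^128≡2, 28^256≡4, 28^512≡16, 28^1024≡37.
1057 = 1 + 32 + 1024, so 28^1057 ≡ 28·55·37 ≡ 40 (mod 73).

40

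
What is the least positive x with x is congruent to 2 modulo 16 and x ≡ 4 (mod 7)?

18

Since 7·7 ≡ 1 (mod 16), take x = 4 + 7·((2−4)·7 mod 16) = 4 + 7·2 = 18.
Check: 18 mod 16 = 2, 18 mod 7 = 4.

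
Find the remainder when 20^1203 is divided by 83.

Successive squares of 20 mod 83: 20^1≡20, 20^2≡68, 20^4≡59, 20^8≡78, 20^16≡25, 20^32≡44, 20^64≡27, 20^128≡65, 20^256≡75, 20^512≡64, 20^1024≡29.
1203 = 1 + 2 + 16 + 32 + 128 + 1024, so 20^1203 ≡ 20·68·25·44·65·29 ≡ 57 (mod 83).

57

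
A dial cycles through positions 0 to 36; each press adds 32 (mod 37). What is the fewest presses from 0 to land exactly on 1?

37 = 1·32 + 5
32 = 6·5 + 2
5 = 2·2 + 1
2 = 2·1 + 0
Back-substituting gives 32·22 ≡ 1 (mod 37).

22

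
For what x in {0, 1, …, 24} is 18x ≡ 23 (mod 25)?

18⁻¹ ≡ 7 (mod 25) because 18·7 = 126 = 5·25 + 1.
Multiplying both sides by 7: x ≡ 7·23 = 161 ≡ 11 (mod 25).
Check: 18·11 = 198 = 7·25 + 23.

11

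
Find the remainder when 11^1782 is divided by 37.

1

Square-and-reduce mod 37: 11^1≡11, 11^2≡10, 11^4≡26, 11^8≡10, 11^16≡26, 11^32≡10, 11^64≡26, 11^128≡10, 11^256≡26, 11^512≡10, 11^1024≡26.
1782 = 2 + 4 + 16 + 32 + 64 + 128 + 512 + 1024, so 11^1782 ≡ 10·26·26·10·26·10·10·26 ≡ 1 (mod 37).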